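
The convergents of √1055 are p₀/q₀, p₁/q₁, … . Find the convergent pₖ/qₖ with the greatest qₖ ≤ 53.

1689/52

√1055 = [32; 2, 12, 2, 64, …] (period length 4).
Convergents:
  p_0/q_0 = 32/1
  p_1/q_1 = 65/2
  p_2/q_2 = 812/25
  p_3/q_3 = 1689/52
  p_4/q_4 = 108908/3353
q_3 = 52 ≤ 53 < 3353 = q_4, so the answer is 1689/52.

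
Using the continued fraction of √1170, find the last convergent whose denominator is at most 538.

6499/190

√1170 = [34; 4, 1, 6, 1, 4, 68, …] (period length 6).
Convergents:
  p_0/q_0 = 34/1
  p_1/q_1 = 137/4
  p_2/q_2 = 171/5
  p_3/q_3 = 1163/34
  p_4/q_4 = 1334/39
  p_5/q_5 = 6499/190
  p_6/q_6 = 443266/12959
q_5 = 190 ≤ 538 < 12959 = q_6, so the answer is 6499/190.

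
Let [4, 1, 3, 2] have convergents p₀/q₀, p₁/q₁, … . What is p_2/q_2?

Using pₖ = aₖpₖ₋₁ + pₖ₋₂, qₖ = aₖqₖ₋₁ + qₖ₋₂ (with p₋₁=1, p₋₂=0, q₋₁=0, q₋₂=1):
  k=0: a=4, p=4, q=1
  k=1: a=1, p=5, q=1
  k=2: a=3, p=19, q=4

19/4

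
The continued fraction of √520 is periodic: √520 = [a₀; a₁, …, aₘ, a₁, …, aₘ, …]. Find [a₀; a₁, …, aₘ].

[22; 1, 4, 11, 4, 1, 44]

a₀ = ⌊√520⌋ = 22.
With m₀=0, d₀=1 and mₖ₊₁ = dₖaₖ − mₖ, dₖ₊₁ = (n − mₖ₊₁²)/dₖ, aₖ₊₁ = ⌊(a₀+mₖ₊₁)/dₖ₊₁⌋:
  k=1: m=22, d=36, a=1
  k=2: m=14, d=9, a=4
  k=3: m=22, d=4, a=11
  k=4: m=22, d=9, a=4
  k=5: m=14, d=36, a=1
  k=6: m=22, d=1, a=44
d=1 and a=2a₀=44 at k=6, so the next step gives (m, d) = (22, 36) again — its k=1 value — and the period has length 6.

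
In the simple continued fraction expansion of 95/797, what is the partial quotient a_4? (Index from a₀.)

1

95 = 0·797 + 95   →  a_0 = 0
797 = 8·95 + 37   →  a_1 = 8
95 = 2·37 + 21   →  a_2 = 2
37 = 1·21 + 16   →  a_3 = 1
21 = 1·16 + 5   →  a_4 = 1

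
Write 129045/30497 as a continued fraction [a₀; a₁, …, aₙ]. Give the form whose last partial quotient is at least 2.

129045 = 4·30497 + 7057
30497 = 4·7057 + 2269
7057 = 3·2269 + 250
2269 = 9·250 + 19
250 = 13·19 + 3
19 = 6·3 + 1
3 = 3·1 + 0  (stop)
So 129045/30497 = [4; 4, 3, 9, 13, 6, 3].

[4; 4, 3, 9, 13, 6, 3]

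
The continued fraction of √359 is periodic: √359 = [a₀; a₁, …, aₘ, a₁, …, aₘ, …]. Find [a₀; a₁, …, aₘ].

[18; 1, 17, 1, 36]

a₀ = ⌊√359⌋ = 18.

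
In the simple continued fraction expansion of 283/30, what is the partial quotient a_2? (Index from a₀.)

283 = 9·30 + 13   →  a_0 = 9
30 = 2·13 + 4   →  a_1 = 2
13 = 3·4 + 1   →  a_2 = 3

3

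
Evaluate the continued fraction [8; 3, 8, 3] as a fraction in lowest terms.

Fold from the inside: start with 3/1.
  8 + 1/3 = 25/3
  3 + 3/25 = 78/25
  8 + 25/78 = 649/78

649/78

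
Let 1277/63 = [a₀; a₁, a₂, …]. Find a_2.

1

1277 = 20·63 + 17   →  a_0 = 20
63 = 3·17 + 12   →  a_1 = 3
17 = 1·12 + 5   →  a_2 = 1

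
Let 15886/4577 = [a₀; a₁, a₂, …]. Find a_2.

15886 = 3·4577 + 2155   →  a_0 = 3
4577 = 2·2155 + 267   →  a_1 = 2
2155 = 8·267 + 19   →  a_2 = 8

8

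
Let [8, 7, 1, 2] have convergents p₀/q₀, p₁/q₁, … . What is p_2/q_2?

Using pₖ = aₖpₖ₋₁ + pₖ₋₂, qₖ = aₖqₖ₋₁ + qₖ₋₂ (with p₋₁=1, p₋₂=0, q₋₁=0, q₋₂=1):
  k=0: a=8, p=8, q=1
  k=1: a=7, p=57, q=7
  k=2: a=1, p=65, q=8

65/8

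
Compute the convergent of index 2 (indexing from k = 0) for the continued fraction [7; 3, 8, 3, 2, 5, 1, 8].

Using pₖ = aₖpₖ₋₁ + pₖ₋₂, qₖ = aₖqₖ₋₁ + qₖ₋₂ (with p₋₁=1, p₋₂=0, q₋₁=0, q₋₂=1):
  k=0: a=7, p=7, q=1
  k=1: a=3, p=22, q=3
  k=2: a=8, p=183, q=25

183/25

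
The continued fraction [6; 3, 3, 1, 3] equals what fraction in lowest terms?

Using pₖ = aₖpₖ₋₁ + pₖ₋₂ and qₖ = aₖqₖ₋₁ + qₖ₋₂:
  k=0: a=6, p=6, q=1
  k=1: a=3, p=19, q=3
  k=2: a=3, p=63, q=10
  k=3: a=1, p=82, q=13
  k=4: a=3, p=309, q=49

309/49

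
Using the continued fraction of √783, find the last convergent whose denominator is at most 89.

1567/56

√783 = [27; 1, 54, …] (period length 2).
Convergents:
  p_0/q_0 = 27/1
  p_1/q_1 = 28/1
  p_2/q_2 = 1539/55
  p_3/q_3 = 1567/56
  p_4/q_4 = 86157/3079
q_3 = 56 ≤ 89 < 3079 = q_4, so the answer is 1567/56.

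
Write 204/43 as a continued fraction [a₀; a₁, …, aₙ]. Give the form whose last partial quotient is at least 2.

204 = 4*43 + 32
43 = 1*32 + 11
32 = 2*11 + 10
11 = 1*10 + 1
10 = 10*1 + 0  (stop)
So 204/43 = [4; 1, 2, 1, 10].

[4; 1, 2, 1, 10]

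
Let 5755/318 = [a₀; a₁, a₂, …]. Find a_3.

1

5755 = 18·318 + 31   →  a_0 = 18
318 = 10·31 + 8   →  a_1 = 10
31 = 3·8 + 7   →  a_2 = 3
8 = 1·7 + 1   →  a_3 = 1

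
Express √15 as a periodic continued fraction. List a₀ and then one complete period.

a₀ = ⌊√15⌋ = 3.
With m₀=0, d₀=1 and mₖ₊₁ = dₖaₖ − mₖ, dₖ₊₁ = (n − mₖ₊₁²)/dₖ, aₖ₊₁ = ⌊(a₀+mₖ₊₁)/dₖ₊₁⌋:
  k=1: m=3, d=6, a=1
  k=2: m=3, d=1, a=6
d=1 and a=2a₀=6 at k=2, so the next step gives (m, d) = (3, 6) again — its k=1 value — and the period has length 2.

[3; 1, 6]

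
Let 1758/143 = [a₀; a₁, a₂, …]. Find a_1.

3

1758 = 12·143 + 42   →  a_0 = 12
143 = 3·42 + 17   →  a_1 = 3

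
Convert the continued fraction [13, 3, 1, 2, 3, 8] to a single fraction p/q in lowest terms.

4074/307

Using pₖ = aₖpₖ₋₁ + pₖ₋₂ and qₖ = aₖqₖ₋₁ + qₖ₋₂:
  k=0: a=13, p=13, q=1
  k=1: a=3, p=40, q=3
  k=2: a=1, p=53, q=4
  k=3: a=2, p=146, q=11
  k=4: a=3, p=491, q=37
  k=5: a=8, p=4074, q=307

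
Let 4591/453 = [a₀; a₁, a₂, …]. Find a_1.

4591 = 10·453 + 61   →  a_0 = 10
453 = 7·61 + 26   →  a_1 = 7

7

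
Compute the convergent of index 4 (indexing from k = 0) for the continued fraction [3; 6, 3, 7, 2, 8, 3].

938/297

Using pₖ = aₖpₖ₋₁ + pₖ₋₂, qₖ = aₖqₖ₋₁ + qₖ₋₂ (with p₋₁=1, p₋₂=0, q₋₁=0, q₋₂=1):
  k=0: a=3, p=3, q=1
  k=1: a=6, p=19, q=6
  k=2: a=3, p=60, q=19
  k=3: a=7, p=439, q=139
  k=4: a=2, p=938, q=297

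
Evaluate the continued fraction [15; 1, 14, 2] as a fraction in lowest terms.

494/31

Fold from the inside: start with 2/1.
  14 + 1/2 = 29/2
  1 + 2/29 = 31/29
  15 + 29/31 = 494/31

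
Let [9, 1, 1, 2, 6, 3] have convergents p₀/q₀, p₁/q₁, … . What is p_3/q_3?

48/5

Using pₖ = aₖpₖ₋₁ + pₖ₋₂, qₖ = aₖqₖ₋₁ + qₖ₋₂ (with p₋₁=1, p₋₂=0, q₋₁=0, q₋₂=1):
  k=0: a=9, p=9, q=1
  k=1: a=1, p=10, q=1
  k=2: a=1, p=19, q=2
  k=3: a=2, p=48, q=5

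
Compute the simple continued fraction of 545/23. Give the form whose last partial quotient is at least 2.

545 = 23·23 + 16
23 = 1·16 + 7
16 = 2·7 + 2
7 = 3·2 + 1
2 = 2·1 + 0  (stop)
So 545/23 = [23; 1, 2, 3, 2].

[23; 1, 2, 3, 2]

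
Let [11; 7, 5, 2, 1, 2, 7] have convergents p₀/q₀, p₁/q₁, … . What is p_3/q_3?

880/79

Using pₖ = aₖpₖ₋₁ + pₖ₋₂, qₖ = aₖqₖ₋₁ + qₖ₋₂ (with p₋₁=1, p₋₂=0, q₋₁=0, q₋₂=1):
  k=0: a=11, p=11, q=1
  k=1: a=7, p=78, q=7
  k=2: a=5, p=401, q=36
  k=3: a=2, p=880, q=79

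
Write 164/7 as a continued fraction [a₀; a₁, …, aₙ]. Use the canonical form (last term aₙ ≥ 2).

164 = 23*7 + 3
7 = 2*3 + 1
3 = 3*1 + 0  (stop)
So 164/7 = [23; 2, 3].

[23; 2, 3]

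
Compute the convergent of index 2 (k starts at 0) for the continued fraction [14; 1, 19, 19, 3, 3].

Using pₖ = aₖpₖ₋₁ + pₖ₋₂, qₖ = aₖqₖ₋₁ + qₖ₋₂ (with p₋₁=1, p₋₂=0, q₋₁=0, q₋₂=1):
  k=0: a=14, p=14, q=1
  k=1: a=1, p=15, q=1
  k=2: a=19, p=299, q=20

299/20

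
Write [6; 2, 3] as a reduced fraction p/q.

Fold from the inside: start with 3/1.
  2 + 1/3 = 7/3
  6 + 3/7 = 45/7

45/7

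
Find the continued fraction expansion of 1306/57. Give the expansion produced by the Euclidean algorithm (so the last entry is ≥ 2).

1306 = 22×57 + 52
57 = 1×52 + 5
52 = 10×5 + 2
5 = 2×2 + 1
2 = 2×1 + 0  (stop)
So 1306/57 = [22; 1, 10, 2, 2].

[22; 1, 10, 2, 2]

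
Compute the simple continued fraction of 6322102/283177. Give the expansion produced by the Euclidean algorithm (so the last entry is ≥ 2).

[22; 3, 14, 14, 16, 14, 2]

6322102 = 22*283177 + 92208
283177 = 3*92208 + 6553
92208 = 14*6553 + 466
6553 = 14*466 + 29
466 = 16*29 + 2
29 = 14*2 + 1
2 = 2*1 + 0  (stop)
So 6322102/283177 = [22; 3, 14, 14, 16, 14, 2].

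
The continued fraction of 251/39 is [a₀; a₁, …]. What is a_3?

251 = 6·39 + 17   →  a_0 = 6
39 = 2·17 + 5   →  a_1 = 2
17 = 3·5 + 2   →  a_2 = 3
5 = 2·2 + 1   →  a_3 = 2

2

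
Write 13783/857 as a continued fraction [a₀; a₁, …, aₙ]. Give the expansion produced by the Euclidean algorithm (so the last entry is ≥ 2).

13783 = 16*857 + 71
857 = 12*71 + 5
71 = 14*5 + 1
5 = 5*1 + 0  (stop)
So 13783/857 = [16; 12, 14, 5].

[16; 12, 14, 5]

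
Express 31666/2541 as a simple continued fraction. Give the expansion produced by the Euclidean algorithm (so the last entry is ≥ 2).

31666 = 12×2541 + 1174
2541 = 2×1174 + 193
1174 = 6×193 + 16
193 = 12×16 + 1
16 = 16×1 + 0  (stop)
So 31666/2541 = [12; 2, 6, 12, 16].

[12; 2, 6, 12, 16]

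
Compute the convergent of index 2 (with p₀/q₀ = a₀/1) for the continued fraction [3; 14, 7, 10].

Using pₖ = aₖpₖ₋₁ + pₖ₋₂, qₖ = aₖqₖ₋₁ + qₖ₋₂ (with p₋₁=1, p₋₂=0, q₋₁=0, q₋₂=1):
  k=0: a=3, p=3, q=1
  k=1: a=14, p=43, q=14
  k=2: a=7, p=304, q=99

304/99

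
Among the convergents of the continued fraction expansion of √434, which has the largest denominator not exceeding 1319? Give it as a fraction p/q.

√434 = [20; 1, 4, 1, 40, …] (period length 4).
Convergents:
  p_0/q_0 = 20/1
  p_1/q_1 = 21/1
  p_2/q_2 = 104/5
  p_3/q_3 = 125/6
  p_4/q_4 = 5104/245
  p_5/q_5 = 5229/251
  p_6/q_6 = 26020/1249
  p_7/q_7 = 31249/1500
q_6 = 1249 ≤ 1319 < 1500 = q_7, so the answer is 26020/1249.

26020/1249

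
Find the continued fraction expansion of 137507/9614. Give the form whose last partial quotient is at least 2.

137507 = 14·9614 + 2911
9614 = 3·2911 + 881
2911 = 3·881 + 268
881 = 3·268 + 77
268 = 3·77 + 37
77 = 2·37 + 3
37 = 12·3 + 1
3 = 3·1 + 0  (stop)
So 137507/9614 = [14; 3, 3, 3, 3, 2, 12, 3].

[14; 3, 3, 3, 3, 2, 12, 3]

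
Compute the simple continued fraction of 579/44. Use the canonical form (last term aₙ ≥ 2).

[13; 6, 3, 2]

579 = 13·44 + 7
44 = 6·7 + 2
7 = 3·2 + 1
2 = 2·1 + 0  (stop)
So 579/44 = [13; 6, 3, 2].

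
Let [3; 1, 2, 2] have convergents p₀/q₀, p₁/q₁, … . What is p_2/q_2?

Using pₖ = aₖpₖ₋₁ + pₖ₋₂, qₖ = aₖqₖ₋₁ + qₖ₋₂ (with p₋₁=1, p₋₂=0, q₋₁=0, q₋₂=1):
  k=0: a=3, p=3, q=1
  k=1: a=1, p=4, q=1
  k=2: a=2, p=11, q=3

11/3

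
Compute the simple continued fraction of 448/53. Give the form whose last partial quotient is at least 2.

448 = 8×53 + 24
53 = 2×24 + 5
24 = 4×5 + 4
5 = 1×4 + 1
4 = 4×1 + 0  (stop)
So 448/53 = [8; 2, 4, 1, 4].

[8; 2, 4, 1, 4]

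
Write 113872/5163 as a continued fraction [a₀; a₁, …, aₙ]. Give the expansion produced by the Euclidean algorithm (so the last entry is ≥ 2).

113872 = 22*5163 + 286
5163 = 18*286 + 15
286 = 19*15 + 1
15 = 15*1 + 0  (stop)
So 113872/5163 = [22; 18, 19, 15].

[22; 18, 19, 15]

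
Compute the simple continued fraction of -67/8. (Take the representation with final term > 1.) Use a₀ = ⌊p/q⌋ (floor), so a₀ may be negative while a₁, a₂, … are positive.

-67 = -9·8 + 5
8 = 1·5 + 3
5 = 1·3 + 2
3 = 1·2 + 1
2 = 2·1 + 0  (stop)
So -67/8 = [-9; 1, 1, 1, 2].

[-9; 1, 1, 1, 2]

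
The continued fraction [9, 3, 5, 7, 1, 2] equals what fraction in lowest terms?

Fold from the inside: start with 2/1.
  1 + 1/2 = 3/2
  7 + 2/3 = 23/3
  5 + 3/23 = 118/23
  3 + 23/118 = 377/118
  9 + 118/377 = 3511/377

3511/377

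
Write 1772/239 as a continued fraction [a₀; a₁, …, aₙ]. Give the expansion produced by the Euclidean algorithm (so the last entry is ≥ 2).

1772 = 7·239 + 99
239 = 2·99 + 41
99 = 2·41 + 17
41 = 2·17 + 7
17 = 2·7 + 3
7 = 2·3 + 1
3 = 3·1 + 0  (stop)
So 1772/239 = [7; 2, 2, 2, 2, 2, 3].

[7; 2, 2, 2, 2, 2, 3]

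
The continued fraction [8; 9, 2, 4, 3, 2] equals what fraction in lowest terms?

Using pₖ = aₖpₖ₋₁ + pₖ₋₂ and qₖ = aₖqₖ₋₁ + qₖ₋₂:
  k=0: a=8, p=8, q=1
  k=1: a=9, p=73, q=9
  k=2: a=2, p=154, q=19
  k=3: a=4, p=689, q=85
  k=4: a=3, p=2221, q=274
  k=5: a=2, p=5131, q=633

5131/633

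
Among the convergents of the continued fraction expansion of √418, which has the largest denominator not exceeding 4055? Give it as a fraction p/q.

33857/1656

√418 = [20; 2, 4, 20, 4, 2, 40, …] (period length 6).
Convergents:
  p_0/q_0 = 20/1
  p_1/q_1 = 41/2
  p_2/q_2 = 184/9
  p_3/q_3 = 3721/182
  p_4/q_4 = 15068/737
  p_5/q_5 = 33857/1656
  p_6/q_6 = 1369348/66977
q_5 = 1656 ≤ 4055 < 66977 = q_6, so the answer is 33857/1656.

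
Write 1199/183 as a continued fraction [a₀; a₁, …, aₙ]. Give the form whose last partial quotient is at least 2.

[6; 1, 1, 4, 3, 6]

1199 = 6·183 + 101
183 = 1·101 + 82
101 = 1·82 + 19
82 = 4·19 + 6
19 = 3·6 + 1
6 = 6·1 + 0  (stop)
So 1199/183 = [6; 1, 1, 4, 3, 6].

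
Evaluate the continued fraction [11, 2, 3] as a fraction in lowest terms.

Fold from the inside: start with 3/1.
  2 + 1/3 = 7/3
  11 + 3/7 = 80/7

80/7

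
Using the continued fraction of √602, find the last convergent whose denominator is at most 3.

49/2

√602 = [24; 1, 1, 6, 1, 1, 48, …] (period length 6).
Convergents:
  p_0/q_0 = 24/1
  p_1/q_1 = 25/1
  p_2/q_2 = 49/2
  p_3/q_3 = 319/13
q_2 = 2 ≤ 3 < 13 = q_3, so the answer is 49/2.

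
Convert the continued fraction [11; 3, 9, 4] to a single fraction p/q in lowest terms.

Fold from the inside: start with 4/1.
  9 + 1/4 = 37/4
  3 + 4/37 = 115/37
  11 + 37/115 = 1302/115

1302/115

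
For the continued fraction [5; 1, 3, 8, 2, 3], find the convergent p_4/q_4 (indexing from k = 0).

Using pₖ = aₖpₖ₋₁ + pₖ₋₂, qₖ = aₖqₖ₋₁ + qₖ₋₂ (with p₋₁=1, p₋₂=0, q₋₁=0, q₋₂=1):
  k=0: a=5, p=5, q=1
  k=1: a=1, p=6, q=1
  k=2: a=3, p=23, q=4
  k=3: a=8, p=190, q=33
  k=4: a=2, p=403, q=70

403/70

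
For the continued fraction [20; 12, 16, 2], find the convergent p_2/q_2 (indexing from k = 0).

3876/193

Using pₖ = aₖpₖ₋₁ + pₖ₋₂, qₖ = aₖqₖ₋₁ + qₖ₋₂ (with p₋₁=1, p₋₂=0, q₋₁=0, q₋₂=1):
  k=0: a=20, p=20, q=1
  k=1: a=12, p=241, q=12
  k=2: a=16, p=3876, q=193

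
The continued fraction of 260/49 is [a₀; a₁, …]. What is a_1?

260 = 5·49 + 15   →  a_0 = 5
49 = 3·15 + 4   →  a_1 = 3

3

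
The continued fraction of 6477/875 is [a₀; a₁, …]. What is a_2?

6477 = 7·875 + 352   →  a_0 = 7
875 = 2·352 + 171   →  a_1 = 2
352 = 2·171 + 10   →  a_2 = 2

2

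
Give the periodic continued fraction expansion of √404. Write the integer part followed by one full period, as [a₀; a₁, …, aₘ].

[20; 10, 40]

a₀ = ⌊√404⌋ = 20.
With m₀=0, d₀=1 and mₖ₊₁ = dₖaₖ − mₖ, dₖ₊₁ = (n − mₖ₊₁²)/dₖ, aₖ₊₁ = ⌊(a₀+mₖ₊₁)/dₖ₊₁⌋:
  k=1: m=20, d=4, a=10
  k=2: m=20, d=1, a=40
d=1 and a=2a₀=40 at k=2, so the next step gives (m, d) = (20, 4) again — its k=1 value — and the period has length 2.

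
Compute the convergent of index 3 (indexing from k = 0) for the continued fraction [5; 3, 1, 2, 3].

58/11

Using pₖ = aₖpₖ₋₁ + pₖ₋₂, qₖ = aₖqₖ₋₁ + qₖ₋₂ (with p₋₁=1, p₋₂=0, q₋₁=0, q₋₂=1):
  k=0: a=5, p=5, q=1
  k=1: a=3, p=16, q=3
  k=2: a=1, p=21, q=4
  k=3: a=2, p=58, q=11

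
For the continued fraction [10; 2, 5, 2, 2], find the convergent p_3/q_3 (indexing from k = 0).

251/24

Using pₖ = aₖpₖ₋₁ + pₖ₋₂, qₖ = aₖqₖ₋₁ + qₖ₋₂ (with p₋₁=1, p₋₂=0, q₋₁=0, q₋₂=1):
  k=0: a=10, p=10, q=1
  k=1: a=2, p=21, q=2
  k=2: a=5, p=115, q=11
  k=3: a=2, p=251, q=24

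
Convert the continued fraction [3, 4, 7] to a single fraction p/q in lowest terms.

Fold from the inside: start with 7/1.
  4 + 1/7 = 29/7
  3 + 7/29 = 94/29

94/29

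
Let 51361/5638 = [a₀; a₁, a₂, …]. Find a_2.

51361 = 9·5638 + 619   →  a_0 = 9
5638 = 9·619 + 67   →  a_1 = 9
619 = 9·67 + 16   →  a_2 = 9

9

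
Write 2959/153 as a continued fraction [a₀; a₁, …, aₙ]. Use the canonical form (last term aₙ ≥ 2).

[19; 2, 1, 16, 3]

2959 = 19*153 + 52
153 = 2*52 + 49
52 = 1*49 + 3
49 = 16*3 + 1
3 = 3*1 + 0  (stop)
So 2959/153 = [19; 2, 1, 16, 3].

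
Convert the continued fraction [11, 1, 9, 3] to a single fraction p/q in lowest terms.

Fold from the inside: start with 3/1.
  9 + 1/3 = 28/3
  1 + 3/28 = 31/28
  11 + 28/31 = 369/31

369/31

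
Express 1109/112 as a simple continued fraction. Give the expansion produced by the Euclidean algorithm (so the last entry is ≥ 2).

1109 = 9×112 + 101
112 = 1×101 + 11
101 = 9×11 + 2
11 = 5×2 + 1
2 = 2×1 + 0  (stop)
So 1109/112 = [9; 1, 9, 5, 2].

[9; 1, 9, 5, 2]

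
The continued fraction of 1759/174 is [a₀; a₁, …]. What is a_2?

1759 = 10·174 + 19   →  a_0 = 10
174 = 9·19 + 3   →  a_1 = 9
19 = 6·3 + 1   →  a_2 = 6

6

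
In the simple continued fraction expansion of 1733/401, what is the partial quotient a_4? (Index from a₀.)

1733 = 4·401 + 129   →  a_0 = 4
401 = 3·129 + 14   →  a_1 = 3
129 = 9·14 + 3   →  a_2 = 9
14 = 4·3 + 2   →  a_3 = 4
3 = 1·2 + 1   →  a_4 = 1

1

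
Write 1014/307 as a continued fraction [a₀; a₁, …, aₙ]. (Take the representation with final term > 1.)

[3; 3, 3, 3, 9]

1014 = 3·307 + 93
307 = 3·93 + 28
93 = 3·28 + 9
28 = 3·9 + 1
9 = 9·1 + 0  (stop)
So 1014/307 = [3; 3, 3, 3, 9].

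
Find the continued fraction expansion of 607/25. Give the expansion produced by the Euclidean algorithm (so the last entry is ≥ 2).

[24; 3, 1, 1, 3]

607 = 24×25 + 7
25 = 3×7 + 4
7 = 1×4 + 3
4 = 1×3 + 1
3 = 3×1 + 0  (stop)
So 607/25 = [24; 3, 1, 1, 3].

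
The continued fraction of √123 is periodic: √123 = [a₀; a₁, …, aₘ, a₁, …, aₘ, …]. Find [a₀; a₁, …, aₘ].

a₀ = ⌊√123⌋ = 11.
With m₀=0, d₀=1 and mₖ₊₁ = dₖaₖ − mₖ, dₖ₊₁ = (n − mₖ₊₁²)/dₖ, aₖ₊₁ = ⌊(a₀+mₖ₊₁)/dₖ₊₁⌋:
  k=1: m=11, d=2, a=11
  k=2: m=11, d=1, a=22
d=1 and a=2a₀=22 at k=2, so the next step gives (m, d) = (11, 2) again — its k=1 value — and the period has length 2.

[11; 11, 22]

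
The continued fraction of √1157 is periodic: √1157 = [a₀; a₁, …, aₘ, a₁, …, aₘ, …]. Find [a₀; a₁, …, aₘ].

a₀ = ⌊√1157⌋ = 34.
With m₀=0, d₀=1 and mₖ₊₁ = dₖaₖ − mₖ, dₖ₊₁ = (n − mₖ₊₁²)/dₖ, aₖ₊₁ = ⌊(a₀+mₖ₊₁)/dₖ₊₁⌋:
  k=1: m=34, d=1, a=68
d=1 and a=2a₀=68 at k=1, so the next step gives (m, d) = (34, 1) again — its k=1 value — and the period has length 1.

[34; 68]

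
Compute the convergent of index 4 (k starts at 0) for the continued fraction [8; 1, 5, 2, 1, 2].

Using pₖ = aₖpₖ₋₁ + pₖ₋₂, qₖ = aₖqₖ₋₁ + qₖ₋₂ (with p₋₁=1, p₋₂=0, q₋₁=0, q₋₂=1):
  k=0: a=8, p=8, q=1
  k=1: a=1, p=9, q=1
  k=2: a=5, p=53, q=6
  k=3: a=2, p=115, q=13
  k=4: a=1, p=168, q=19

168/19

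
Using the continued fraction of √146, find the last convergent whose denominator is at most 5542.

√146 = [12; 12, 24, …] (period length 2).
Convergents:
  p_0/q_0 = 12/1
  p_1/q_1 = 145/12
  p_2/q_2 = 3492/289
  p_3/q_3 = 42049/3480
  p_4/q_4 = 1012668/83809
q_3 = 3480 ≤ 5542 < 83809 = q_4, so the answer is 42049/3480.

42049/3480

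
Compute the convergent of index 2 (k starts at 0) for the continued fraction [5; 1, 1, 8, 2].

Using pₖ = aₖpₖ₋₁ + pₖ₋₂, qₖ = aₖqₖ₋₁ + qₖ₋₂ (with p₋₁=1, p₋₂=0, q₋₁=0, q₋₂=1):
  k=0: a=5, p=5, q=1
  k=1: a=1, p=6, q=1
  k=2: a=1, p=11, q=2

11/2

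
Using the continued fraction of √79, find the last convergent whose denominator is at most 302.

1431/161

√79 = [8; 1, 7, 1, 16, …] (period length 4).
Convergents:
  p_0/q_0 = 8/1
  p_1/q_1 = 9/1
  p_2/q_2 = 71/8
  p_3/q_3 = 80/9
  p_4/q_4 = 1351/152
  p_5/q_5 = 1431/161
  p_6/q_6 = 11368/1279
q_5 = 161 ≤ 302 < 1279 = q_6, so the answer is 1431/161.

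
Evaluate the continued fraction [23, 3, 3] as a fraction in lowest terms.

Using pₖ = aₖpₖ₋₁ + pₖ₋₂ and qₖ = aₖqₖ₋₁ + qₖ₋₂:
  k=0: a=23, p=23, q=1
  k=1: a=3, p=70, q=3
  k=2: a=3, p=233, q=10

233/10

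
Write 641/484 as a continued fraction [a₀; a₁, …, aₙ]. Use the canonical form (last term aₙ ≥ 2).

641 = 1×484 + 157
484 = 3×157 + 13
157 = 12×13 + 1
13 = 13×1 + 0  (stop)
So 641/484 = [1; 3, 12, 13].

[1; 3, 12, 13]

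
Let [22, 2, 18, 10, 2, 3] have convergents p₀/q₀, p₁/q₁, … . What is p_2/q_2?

832/37

Using pₖ = aₖpₖ₋₁ + pₖ₋₂, qₖ = aₖqₖ₋₁ + qₖ₋₂ (with p₋₁=1, p₋₂=0, q₋₁=0, q₋₂=1):
  k=0: a=22, p=22, q=1
  k=1: a=2, p=45, q=2
  k=2: a=18, p=832, q=37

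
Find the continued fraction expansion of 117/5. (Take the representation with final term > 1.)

[23; 2, 2]

117 = 23*5 + 2
5 = 2*2 + 1
2 = 2*1 + 0  (stop)
So 117/5 = [23; 2, 2].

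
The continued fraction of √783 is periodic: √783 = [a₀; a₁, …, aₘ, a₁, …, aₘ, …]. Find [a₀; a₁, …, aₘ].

a₀ = ⌊√783⌋ = 27.
With m₀=0, d₀=1 and mₖ₊₁ = dₖaₖ − mₖ, dₖ₊₁ = (n − mₖ₊₁²)/dₖ, aₖ₊₁ = ⌊(a₀+mₖ₊₁)/dₖ₊₁⌋:
  k=1: m=27, d=54, a=1
  k=2: m=27, d=1, a=54
d=1 and a=2a₀=54 at k=2, so the next step gives (m, d) = (27, 54) again — its k=1 value — and the period has length 2.

[27; 1, 54]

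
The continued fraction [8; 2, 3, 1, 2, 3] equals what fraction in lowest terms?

Fold from the inside: start with 3/1.
  2 + 1/3 = 7/3
  1 + 3/7 = 10/7
  3 + 7/10 = 37/10
  2 + 10/37 = 84/37
  8 + 37/84 = 709/84

709/84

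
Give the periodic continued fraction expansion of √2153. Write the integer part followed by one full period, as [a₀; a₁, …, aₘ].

a₀ = ⌊√2153⌋ = 46.
With m₀=0, d₀=1 and mₖ₊₁ = dₖaₖ − mₖ, dₖ₊₁ = (n − mₖ₊₁²)/dₖ, aₖ₊₁ = ⌊(a₀+mₖ₊₁)/dₖ₊₁⌋:
  k=1: m=46, d=37, a=2
  k=2: m=28, d=37, a=2
  k=3: m=46, d=1, a=92
d=1 and a=2a₀=92 at k=3, so the next step gives (m, d) = (46, 37) again — its k=1 value — and the period has length 3.

[46; 2, 2, 92]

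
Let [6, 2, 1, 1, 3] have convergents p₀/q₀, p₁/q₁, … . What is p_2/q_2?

Using pₖ = aₖpₖ₋₁ + pₖ₋₂, qₖ = aₖqₖ₋₁ + qₖ₋₂ (with p₋₁=1, p₋₂=0, q₋₁=0, q₋₂=1):
  k=0: a=6, p=6, q=1
  k=1: a=2, p=13, q=2
  k=2: a=1, p=19, q=3

19/3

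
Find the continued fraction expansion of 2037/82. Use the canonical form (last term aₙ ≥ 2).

[24; 1, 5, 3, 4]

2037 = 24·82 + 69
82 = 1·69 + 13
69 = 5·13 + 4
13 = 3·4 + 1
4 = 4·1 + 0  (stop)
So 2037/82 = [24; 1, 5, 3, 4].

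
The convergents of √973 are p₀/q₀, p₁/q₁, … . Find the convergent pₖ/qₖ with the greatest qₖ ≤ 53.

811/26

√973 = [31; 5, 5, 2, 8, 2, 5, 5, 62, …] (period length 8).
Convergents:
  p_0/q_0 = 31/1
  p_1/q_1 = 156/5
  p_2/q_2 = 811/26
  p_3/q_3 = 1778/57
q_2 = 26 ≤ 53 < 57 = q_3, so the answer is 811/26.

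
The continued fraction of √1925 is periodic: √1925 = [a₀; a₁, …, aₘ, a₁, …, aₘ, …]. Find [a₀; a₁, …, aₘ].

a₀ = ⌊√1925⌋ = 43.
With m₀=0, d₀=1 and mₖ₊₁ = dₖaₖ − mₖ, dₖ₊₁ = (n − mₖ₊₁²)/dₖ, aₖ₊₁ = ⌊(a₀+mₖ₊₁)/dₖ₊₁⌋:
  k=1: m=43, d=76, a=1
  k=2: m=33, d=11, a=6
  k=3: m=33, d=76, a=1
  k=4: m=43, d=1, a=86
d=1 and a=2a₀=86 at k=4, so the next step gives (m, d) = (43, 76) again — its k=1 value — and the period has length 4.

[43; 1, 6, 1, 86]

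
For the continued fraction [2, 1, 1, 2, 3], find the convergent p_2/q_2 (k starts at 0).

5/2

Using pₖ = aₖpₖ₋₁ + pₖ₋₂, qₖ = aₖqₖ₋₁ + qₖ₋₂ (with p₋₁=1, p₋₂=0, q₋₁=0, q₋₂=1):
  k=0: a=2, p=2, q=1
  k=1: a=1, p=3, q=1
  k=2: a=1, p=5, q=2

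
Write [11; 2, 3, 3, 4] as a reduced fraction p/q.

Using pₖ = aₖpₖ₋₁ + pₖ₋₂ and qₖ = aₖqₖ₋₁ + qₖ₋₂:
  k=0: a=11, p=11, q=1
  k=1: a=2, p=23, q=2
  k=2: a=3, p=80, q=7
  k=3: a=3, p=263, q=23
  k=4: a=4, p=1132, q=99

1132/99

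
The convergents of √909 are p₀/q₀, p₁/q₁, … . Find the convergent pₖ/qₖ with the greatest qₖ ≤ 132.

√909 = [30; 6, 1, 2, 6, 2, 1, 6, 60, …] (period length 8).
Convergents:
  p_0/q_0 = 30/1
  p_1/q_1 = 181/6
  p_2/q_2 = 211/7
  p_3/q_3 = 603/20
  p_4/q_4 = 3829/127
  p_5/q_5 = 8261/274
q_4 = 127 ≤ 132 < 274 = q_5, so the answer is 3829/127.

3829/127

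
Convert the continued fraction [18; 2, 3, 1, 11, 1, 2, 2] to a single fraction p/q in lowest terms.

14515/787

Using pₖ = aₖpₖ₋₁ + pₖ₋₂ and qₖ = aₖqₖ₋₁ + qₖ₋₂:
  k=0: a=18, p=18, q=1
  k=1: a=2, p=37, q=2
  k=2: a=3, p=129, q=7
  k=3: a=1, p=166, q=9
  k=4: a=11, p=1955, q=106
  k=5: a=1, p=2121, q=115
  k=6: a=2, p=6197, q=336
  k=7: a=2, p=14515, q=787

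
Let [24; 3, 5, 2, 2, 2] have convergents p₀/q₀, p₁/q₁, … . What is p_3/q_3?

851/35

Using pₖ = aₖpₖ₋₁ + pₖ₋₂, qₖ = aₖqₖ₋₁ + qₖ₋₂ (with p₋₁=1, p₋₂=0, q₋₁=0, q₋₂=1):
  k=0: a=24, p=24, q=1
  k=1: a=3, p=73, q=3
  k=2: a=5, p=389, q=16
  k=3: a=2, p=851, q=35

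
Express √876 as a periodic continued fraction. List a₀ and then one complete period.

a₀ = ⌊√876⌋ = 29.

[29; 1, 1, 2, 14, 2, 1, 1, 58]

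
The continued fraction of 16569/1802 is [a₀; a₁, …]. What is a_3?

2

16569 = 9·1802 + 351   →  a_0 = 9
1802 = 5·351 + 47   →  a_1 = 5
351 = 7·47 + 22   →  a_2 = 7
47 = 2·22 + 3   →  a_3 = 2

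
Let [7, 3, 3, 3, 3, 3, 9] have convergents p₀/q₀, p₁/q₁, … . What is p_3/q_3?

241/33

Using pₖ = aₖpₖ₋₁ + pₖ₋₂, qₖ = aₖqₖ₋₁ + qₖ₋₂ (with p₋₁=1, p₋₂=0, q₋₁=0, q₋₂=1):
  k=0: a=7, p=7, q=1
  k=1: a=3, p=22, q=3
  k=2: a=3, p=73, q=10
  k=3: a=3, p=241, q=33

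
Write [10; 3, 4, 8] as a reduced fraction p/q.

Using pₖ = aₖpₖ₋₁ + pₖ₋₂ and qₖ = aₖqₖ₋₁ + qₖ₋₂:
  k=0: a=10, p=10, q=1
  k=1: a=3, p=31, q=3
  k=2: a=4, p=134, q=13
  k=3: a=8, p=1103, q=107

1103/107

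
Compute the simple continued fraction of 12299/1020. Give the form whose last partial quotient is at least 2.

12299 = 12·1020 + 59
1020 = 17·59 + 17
59 = 3·17 + 8
17 = 2·8 + 1
8 = 8·1 + 0  (stop)
So 12299/1020 = [12; 17, 3, 2, 8].

[12; 17, 3, 2, 8]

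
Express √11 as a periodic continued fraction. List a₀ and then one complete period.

a₀ = ⌊√11⌋ = 3.

[3; 3, 6]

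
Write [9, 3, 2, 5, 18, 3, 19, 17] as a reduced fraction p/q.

Fold from the inside: start with 17/1.
  19 + 1/17 = 324/17
  3 + 17/324 = 989/324
  18 + 324/989 = 18126/989
  5 + 989/18126 = 91619/18126
  2 + 18126/91619 = 201364/91619
  3 + 91619/201364 = 695711/201364
  9 + 201364/695711 = 6462763/695711

6462763/695711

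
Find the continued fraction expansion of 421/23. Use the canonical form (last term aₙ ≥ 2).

[18; 3, 3, 2]

421 = 18·23 + 7
23 = 3·7 + 2
7 = 3·2 + 1
2 = 2·1 + 0  (stop)
So 421/23 = [18; 3, 3, 2].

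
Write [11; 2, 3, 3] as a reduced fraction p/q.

Using pₖ = aₖpₖ₋₁ + pₖ₋₂ and qₖ = aₖqₖ₋₁ + qₖ₋₂:
  k=0: a=11, p=11, q=1
  k=1: a=2, p=23, q=2
  k=2: a=3, p=80, q=7
  k=3: a=3, p=263, q=23

263/23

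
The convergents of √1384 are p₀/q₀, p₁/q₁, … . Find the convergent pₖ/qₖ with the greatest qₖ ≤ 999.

√1384 = [37; 4, 1, 17, 1, 4, 74, …] (period length 6).
Convergents:
  p_0/q_0 = 37/1
  p_1/q_1 = 149/4
  p_2/q_2 = 186/5
  p_3/q_3 = 3311/89
  p_4/q_4 = 3497/94
  p_5/q_5 = 17299/465
  p_6/q_6 = 1283623/34504
q_5 = 465 ≤ 999 < 34504 = q_6, so the answer is 17299/465.

17299/465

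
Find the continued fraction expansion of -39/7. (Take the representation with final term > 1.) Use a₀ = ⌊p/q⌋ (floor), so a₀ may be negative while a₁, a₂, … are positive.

-39 = -6·7 + 3
7 = 2·3 + 1
3 = 3·1 + 0  (stop)
So -39/7 = [-6; 2, 3].

[-6; 2, 3]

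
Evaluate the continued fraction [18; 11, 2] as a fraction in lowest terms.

Using pₖ = aₖpₖ₋₁ + pₖ₋₂ and qₖ = aₖqₖ₋₁ + qₖ₋₂:
  k=0: a=18, p=18, q=1
  k=1: a=11, p=199, q=11
  k=2: a=2, p=416, q=23

416/23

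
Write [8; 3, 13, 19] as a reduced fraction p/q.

Fold from the inside: start with 19/1.
  13 + 1/19 = 248/19
  3 + 19/248 = 763/248
  8 + 248/763 = 6352/763

6352/763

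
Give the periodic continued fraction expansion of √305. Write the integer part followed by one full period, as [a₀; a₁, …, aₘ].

[17; 2, 6, 2, 34]

a₀ = ⌊√305⌋ = 17.
With m₀=0, d₀=1 and mₖ₊₁ = dₖaₖ − mₖ, dₖ₊₁ = (n − mₖ₊₁²)/dₖ, aₖ₊₁ = ⌊(a₀+mₖ₊₁)/dₖ₊₁⌋:
  k=1: m=17, d=16, a=2
  k=2: m=15, d=5, a=6
  k=3: m=15, d=16, a=2
  k=4: m=17, d=1, a=34
d=1 and a=2a₀=34 at k=4, so the next step gives (m, d) = (17, 16) again — its k=1 value — and the period has length 4.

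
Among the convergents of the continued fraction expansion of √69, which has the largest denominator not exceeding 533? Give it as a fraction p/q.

√69 = [8; 3, 3, 1, 4, 1, 3, 3, 16, …] (period length 8).
Convergents:
  p_0/q_0 = 8/1
  p_1/q_1 = 25/3
  p_2/q_2 = 83/10
  p_3/q_3 = 108/13
  p_4/q_4 = 515/62
  p_5/q_5 = 623/75
  p_6/q_6 = 2384/287
  p_7/q_7 = 7775/936
q_6 = 287 ≤ 533 < 936 = q_7, so the answer is 2384/287.

2384/287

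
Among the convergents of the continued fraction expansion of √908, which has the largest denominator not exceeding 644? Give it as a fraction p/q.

13590/451

√908 = [30; 7, 1, 1, 14, 1, 1, 7, 60, …] (period length 8).
Convergents:
  p_0/q_0 = 30/1
  p_1/q_1 = 211/7
  p_2/q_2 = 241/8
  p_3/q_3 = 452/15
  p_4/q_4 = 6569/218
  p_5/q_5 = 7021/233
  p_6/q_6 = 13590/451
  p_7/q_7 = 102151/3390
q_6 = 451 ≤ 644 < 3390 = q_7, so the answer is 13590/451.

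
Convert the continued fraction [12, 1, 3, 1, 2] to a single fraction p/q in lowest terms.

Fold from the inside: start with 2/1.
  1 + 1/2 = 3/2
  3 + 2/3 = 11/3
  1 + 3/11 = 14/11
  12 + 11/14 = 179/14

179/14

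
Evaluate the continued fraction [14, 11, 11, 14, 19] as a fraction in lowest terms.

Using pₖ = aₖpₖ₋₁ + pₖ₋₂ and qₖ = aₖqₖ₋₁ + qₖ₋₂:
  k=0: a=14, p=14, q=1
  k=1: a=11, p=155, q=11
  k=2: a=11, p=1719, q=122
  k=3: a=14, p=24221, q=1719
  k=4: a=19, p=461918, q=32783

461918/32783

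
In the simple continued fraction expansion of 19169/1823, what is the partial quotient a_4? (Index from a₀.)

13

19169 = 10·1823 + 939   →  a_0 = 10
1823 = 1·939 + 884   →  a_1 = 1
939 = 1·884 + 55   →  a_2 = 1
884 = 16·55 + 4   →  a_3 = 16
55 = 13·4 + 3   →  a_4 = 13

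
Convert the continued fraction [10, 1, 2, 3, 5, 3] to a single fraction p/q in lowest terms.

1808/169

Using pₖ = aₖpₖ₋₁ + pₖ₋₂ and qₖ = aₖqₖ₋₁ + qₖ₋₂:
  k=0: a=10, p=10, q=1
  k=1: a=1, p=11, q=1
  k=2: a=2, p=32, q=3
  k=3: a=3, p=107, q=10
  k=4: a=5, p=567, q=53
  k=5: a=3, p=1808, q=169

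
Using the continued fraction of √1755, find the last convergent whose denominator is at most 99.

√1755 = [41; 1, 8, 3, 8, 1, 82, …] (period length 6).
Convergents:
  p_0/q_0 = 41/1
  p_1/q_1 = 42/1
  p_2/q_2 = 377/9
  p_3/q_3 = 1173/28
  p_4/q_4 = 9761/233
q_3 = 28 ≤ 99 < 233 = q_4, so the answer is 1173/28.

1173/28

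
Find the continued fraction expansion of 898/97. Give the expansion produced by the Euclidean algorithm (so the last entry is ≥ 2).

[9; 3, 1, 7, 3]

898 = 9*97 + 25
97 = 3*25 + 22
25 = 1*22 + 3
22 = 7*3 + 1
3 = 3*1 + 0  (stop)
So 898/97 = [9; 3, 1, 7, 3].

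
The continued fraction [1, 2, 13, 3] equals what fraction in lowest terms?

Fold from the inside: start with 3/1.
  13 + 1/3 = 40/3
  2 + 3/40 = 83/40
  1 + 40/83 = 123/83

123/83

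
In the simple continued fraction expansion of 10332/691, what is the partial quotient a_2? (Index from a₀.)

10332 = 14·691 + 658   →  a_0 = 14
691 = 1·658 + 33   →  a_1 = 1
658 = 19·33 + 31   →  a_2 = 19

19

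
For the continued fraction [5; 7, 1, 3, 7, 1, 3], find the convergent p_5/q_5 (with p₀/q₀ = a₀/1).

1313/256

Using pₖ = aₖpₖ₋₁ + pₖ₋₂, qₖ = aₖqₖ₋₁ + qₖ₋₂ (with p₋₁=1, p₋₂=0, q₋₁=0, q₋₂=1):
  k=0: a=5, p=5, q=1
  k=1: a=7, p=36, q=7
  k=2: a=1, p=41, q=8
  k=3: a=3, p=159, q=31
  k=4: a=7, p=1154, q=225
  k=5: a=1, p=1313, q=256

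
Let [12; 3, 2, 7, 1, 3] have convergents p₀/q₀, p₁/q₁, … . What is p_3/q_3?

639/52

Using pₖ = aₖpₖ₋₁ + pₖ₋₂, qₖ = aₖqₖ₋₁ + qₖ₋₂ (with p₋₁=1, p₋₂=0, q₋₁=0, q₋₂=1):
  k=0: a=12, p=12, q=1
  k=1: a=3, p=37, q=3
  k=2: a=2, p=86, q=7
  k=3: a=7, p=639, q=52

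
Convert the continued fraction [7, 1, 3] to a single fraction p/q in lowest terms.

31/4

Fold from the inside: start with 3/1.
  1 + 1/3 = 4/3
  7 + 3/4 = 31/4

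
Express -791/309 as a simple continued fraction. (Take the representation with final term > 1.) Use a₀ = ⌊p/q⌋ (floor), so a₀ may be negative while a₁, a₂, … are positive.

-791 = -3*309 + 136
309 = 2*136 + 37
136 = 3*37 + 25
37 = 1*25 + 12
25 = 2*12 + 1
12 = 12*1 + 0  (stop)
So -791/309 = [-3; 2, 3, 1, 2, 12].

[-3; 2, 3, 1, 2, 12]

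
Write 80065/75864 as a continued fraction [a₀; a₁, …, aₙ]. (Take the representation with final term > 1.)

[1; 18, 17, 12, 1, 18]

80065 = 1×75864 + 4201
75864 = 18×4201 + 246
4201 = 17×246 + 19
246 = 12×19 + 18
19 = 1×18 + 1
18 = 18×1 + 0  (stop)
So 80065/75864 = [1; 18, 17, 12, 1, 18].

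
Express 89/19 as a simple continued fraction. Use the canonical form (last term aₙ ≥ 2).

89 = 4·19 + 13
19 = 1·13 + 6
13 = 2·6 + 1
6 = 6·1 + 0  (stop)
So 89/19 = [4; 1, 2, 6].

[4; 1, 2, 6]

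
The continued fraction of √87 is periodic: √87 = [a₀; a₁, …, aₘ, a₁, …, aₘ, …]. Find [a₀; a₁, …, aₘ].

a₀ = ⌊√87⌋ = 9.
With m₀=0, d₀=1 and mₖ₊₁ = dₖaₖ − mₖ, dₖ₊₁ = (n − mₖ₊₁²)/dₖ, aₖ₊₁ = ⌊(a₀+mₖ₊₁)/dₖ₊₁⌋:
  k=1: m=9, d=6, a=3
  k=2: m=9, d=1, a=18
d=1 and a=2a₀=18 at k=2, so the next step gives (m, d) = (9, 6) again — its k=1 value — and the period has length 2.

[9; 3, 18]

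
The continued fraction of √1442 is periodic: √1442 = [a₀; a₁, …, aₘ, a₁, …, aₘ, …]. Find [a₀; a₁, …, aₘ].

a₀ = ⌊√1442⌋ = 37.

[37; 1, 36, 1, 74]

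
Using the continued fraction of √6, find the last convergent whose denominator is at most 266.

√6 = [2; 2, 4, …] (period length 2).
Convergents:
  p_0/q_0 = 2/1
  p_1/q_1 = 5/2
  p_2/q_2 = 22/9
  p_3/q_3 = 49/20
  p_4/q_4 = 218/89
  p_5/q_5 = 485/198
  p_6/q_6 = 2158/881
q_5 = 198 ≤ 266 < 881 = q_6, so the answer is 485/198.

485/198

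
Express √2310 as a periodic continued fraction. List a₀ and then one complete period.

[48; 16, 96]

a₀ = ⌊√2310⌋ = 48.
With m₀=0, d₀=1 and mₖ₊₁ = dₖaₖ − mₖ, dₖ₊₁ = (n − mₖ₊₁²)/dₖ, aₖ₊₁ = ⌊(a₀+mₖ₊₁)/dₖ₊₁⌋:
  k=1: m=48, d=6, a=16
  k=2: m=48, d=1, a=96
d=1 and a=2a₀=96 at k=2, so the next step gives (m, d) = (48, 6) again — its k=1 value — and the period has length 2.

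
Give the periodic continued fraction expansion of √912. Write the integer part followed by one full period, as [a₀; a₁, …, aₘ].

a₀ = ⌊√912⌋ = 30.

[30; 5, 60]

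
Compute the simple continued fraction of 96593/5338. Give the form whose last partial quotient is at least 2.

[18; 10, 2, 19, 13]

96593 = 18×5338 + 509
5338 = 10×509 + 248
509 = 2×248 + 13
248 = 19×13 + 1
13 = 13×1 + 0  (stop)
So 96593/5338 = [18; 10, 2, 19, 13].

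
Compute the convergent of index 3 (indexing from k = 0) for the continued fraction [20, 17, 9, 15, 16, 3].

46676/2327

Using pₖ = aₖpₖ₋₁ + pₖ₋₂, qₖ = aₖqₖ₋₁ + qₖ₋₂ (with p₋₁=1, p₋₂=0, q₋₁=0, q₋₂=1):
  k=0: a=20, p=20, q=1
  k=1: a=17, p=341, q=17
  k=2: a=9, p=3089, q=154
  k=3: a=15, p=46676, q=2327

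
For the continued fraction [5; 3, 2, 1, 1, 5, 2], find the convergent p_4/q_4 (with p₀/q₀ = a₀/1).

Using pₖ = aₖpₖ₋₁ + pₖ₋₂, qₖ = aₖqₖ₋₁ + qₖ₋₂ (with p₋₁=1, p₋₂=0, q₋₁=0, q₋₂=1):
  k=0: a=5, p=5, q=1
  k=1: a=3, p=16, q=3
  k=2: a=2, p=37, q=7
  k=3: a=1, p=53, q=10
  k=4: a=1, p=90, q=17

90/17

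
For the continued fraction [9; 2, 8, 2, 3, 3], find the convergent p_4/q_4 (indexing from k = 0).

1184/125

Using pₖ = aₖpₖ₋₁ + pₖ₋₂, qₖ = aₖqₖ₋₁ + qₖ₋₂ (with p₋₁=1, p₋₂=0, q₋₁=0, q₋₂=1):
  k=0: a=9, p=9, q=1
  k=1: a=2, p=19, q=2
  k=2: a=8, p=161, q=17
  k=3: a=2, p=341, q=36
  k=4: a=3, p=1184, q=125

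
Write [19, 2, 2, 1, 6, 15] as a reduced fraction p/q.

Fold from the inside: start with 15/1.
  6 + 1/15 = 91/15
  1 + 15/91 = 106/91
  2 + 91/106 = 303/106
  2 + 106/303 = 712/303
  19 + 303/712 = 13831/712

13831/712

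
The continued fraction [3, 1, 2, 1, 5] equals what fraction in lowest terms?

86/23

Fold from the inside: start with 5/1.
  1 + 1/5 = 6/5
  2 + 5/6 = 17/6
  1 + 6/17 = 23/17
  3 + 17/23 = 86/23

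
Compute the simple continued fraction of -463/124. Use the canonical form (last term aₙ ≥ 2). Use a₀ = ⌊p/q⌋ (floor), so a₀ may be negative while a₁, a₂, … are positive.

[-4; 3, 1, 3, 8]

-463 = -4*124 + 33
124 = 3*33 + 25
33 = 1*25 + 8
25 = 3*8 + 1
8 = 8*1 + 0  (stop)
So -463/124 = [-4; 3, 1, 3, 8].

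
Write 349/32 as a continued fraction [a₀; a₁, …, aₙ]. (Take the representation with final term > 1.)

[10; 1, 9, 1, 2]

349 = 10*32 + 29
32 = 1*29 + 3
29 = 9*3 + 2
3 = 1*2 + 1
2 = 2*1 + 0  (stop)
So 349/32 = [10; 1, 9, 1, 2].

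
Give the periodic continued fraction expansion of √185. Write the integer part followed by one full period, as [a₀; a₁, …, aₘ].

[13; 1, 1, 1, 1, 26]

a₀ = ⌊√185⌋ = 13.
With m₀=0, d₀=1 and mₖ₊₁ = dₖaₖ − mₖ, dₖ₊₁ = (n − mₖ₊₁²)/dₖ, aₖ₊₁ = ⌊(a₀+mₖ₊₁)/dₖ₊₁⌋:
  k=1: m=13, d=16, a=1
  k=2: m=3, d=11, a=1
  k=3: m=8, d=11, a=1
  k=4: m=3, d=16, a=1
  k=5: m=13, d=1, a=26
d=1 and a=2a₀=26 at k=5, so the next step gives (m, d) = (13, 16) again — its k=1 value — and the period has length 5.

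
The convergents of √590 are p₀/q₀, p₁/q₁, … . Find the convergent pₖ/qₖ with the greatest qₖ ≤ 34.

√590 = [24; 3, 2, 4, 2, 3, 48, …] (period length 6).
Convergents:
  p_0/q_0 = 24/1
  p_1/q_1 = 73/3
  p_2/q_2 = 170/7
  p_3/q_3 = 753/31
  p_4/q_4 = 1676/69
q_3 = 31 ≤ 34 < 69 = q_4, so the answer is 753/31.

753/31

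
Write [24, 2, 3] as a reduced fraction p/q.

171/7

Fold from the inside: start with 3/1.
  2 + 1/3 = 7/3
  24 + 3/7 = 171/7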